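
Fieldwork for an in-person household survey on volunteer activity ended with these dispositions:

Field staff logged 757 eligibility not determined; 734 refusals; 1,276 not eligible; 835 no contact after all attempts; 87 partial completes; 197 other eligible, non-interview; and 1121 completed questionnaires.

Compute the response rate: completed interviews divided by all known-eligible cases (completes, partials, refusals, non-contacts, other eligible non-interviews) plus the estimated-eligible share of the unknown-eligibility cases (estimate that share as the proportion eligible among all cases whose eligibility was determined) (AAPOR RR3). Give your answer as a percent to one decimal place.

32.0%

Num → 1121
Known eligible → 1121 + 87 + 734 + 835 + 197 = 2974
e = 2974 / (2974 + 1276) = 2974 / 4250 = 0.6998
e × U → 0.6998 × 757 = 529.75
Base → 2974 + 529.75 = 3503.75
RR3 = 1121 / 3503.75 = 0.3199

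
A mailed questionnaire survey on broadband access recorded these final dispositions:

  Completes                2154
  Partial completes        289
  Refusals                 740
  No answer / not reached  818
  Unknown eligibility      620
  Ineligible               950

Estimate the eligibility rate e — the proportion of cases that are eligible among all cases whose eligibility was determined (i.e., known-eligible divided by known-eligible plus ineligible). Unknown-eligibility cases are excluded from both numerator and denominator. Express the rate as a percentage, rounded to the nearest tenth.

80.8%

Known eligible: 2154 + 289 + 740 + 818 = 4001
e = 4001 / (4001 + 950) = 4001 / 4951 = 0.8081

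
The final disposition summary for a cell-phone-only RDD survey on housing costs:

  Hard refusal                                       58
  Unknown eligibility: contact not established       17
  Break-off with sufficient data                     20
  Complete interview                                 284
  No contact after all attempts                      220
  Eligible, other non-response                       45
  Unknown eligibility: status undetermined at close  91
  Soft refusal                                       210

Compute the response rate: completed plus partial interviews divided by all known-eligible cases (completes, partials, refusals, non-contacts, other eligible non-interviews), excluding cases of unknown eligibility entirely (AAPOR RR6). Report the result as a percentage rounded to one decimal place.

Refused = 58 + 210 = 268
Unknown eligibility = 17 + 91 = 108
Num = 284 + 20 = 304
Denominator = 284 + 20 + 268 + 220 + 45 = 837
RR6 = 304 / 837 = 0.3632

36.3%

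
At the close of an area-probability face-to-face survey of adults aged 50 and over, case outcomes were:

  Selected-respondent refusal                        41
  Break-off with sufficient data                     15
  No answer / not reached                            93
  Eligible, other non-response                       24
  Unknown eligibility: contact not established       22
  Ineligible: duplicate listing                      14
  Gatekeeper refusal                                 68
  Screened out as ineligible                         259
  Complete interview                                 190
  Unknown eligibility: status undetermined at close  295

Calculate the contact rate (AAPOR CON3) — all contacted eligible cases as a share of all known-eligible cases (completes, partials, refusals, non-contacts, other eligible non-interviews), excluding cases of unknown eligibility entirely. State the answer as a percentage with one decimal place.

78.4%

Refused = 68 + 41 = 109
Unknown if eligible = 22 + 295 = 317
Out of scope = 259 + 14 = 273
Top: 190 + 15 + 109 + 24 = 338
Denom: 190 + 15 + 109 + 93 + 24 = 431
CON3 = 338 / 431 = 0.7842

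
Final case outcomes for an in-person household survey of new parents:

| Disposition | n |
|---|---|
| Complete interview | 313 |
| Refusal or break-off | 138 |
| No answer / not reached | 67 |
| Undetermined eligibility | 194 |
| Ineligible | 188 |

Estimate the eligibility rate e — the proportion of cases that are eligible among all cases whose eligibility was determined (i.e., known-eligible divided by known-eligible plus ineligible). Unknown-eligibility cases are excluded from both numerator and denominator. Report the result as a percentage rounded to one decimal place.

Known eligible: 313 + 138 + 67 = 518
e = 518 / (518 + 188) = 518 / 706 = 0.7337

73.4%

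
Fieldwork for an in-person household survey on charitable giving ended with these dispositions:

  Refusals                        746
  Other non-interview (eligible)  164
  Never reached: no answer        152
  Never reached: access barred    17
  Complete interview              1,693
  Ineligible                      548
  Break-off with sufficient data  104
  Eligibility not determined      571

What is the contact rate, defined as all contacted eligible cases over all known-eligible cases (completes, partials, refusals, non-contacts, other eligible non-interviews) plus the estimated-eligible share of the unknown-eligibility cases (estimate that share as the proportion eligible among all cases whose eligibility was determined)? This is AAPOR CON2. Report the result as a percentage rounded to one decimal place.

80.7%

No contact after all attempts = 152 + 17 = 169
Top: 1693 + 104 + 746 + 164 = 2707
Eligible (known): 1693 + 104 + 746 + 169 + 164 = 2876
e = 2876 / (2876 + 548) = 2876 / 3424 = 0.8400
Eligible share of unknowns: 0.8400 × 571 = 479.64
Denominator: 2876 + 479.64 = 3355.64
CON2 = 2707 / 3355.64 = 0.8067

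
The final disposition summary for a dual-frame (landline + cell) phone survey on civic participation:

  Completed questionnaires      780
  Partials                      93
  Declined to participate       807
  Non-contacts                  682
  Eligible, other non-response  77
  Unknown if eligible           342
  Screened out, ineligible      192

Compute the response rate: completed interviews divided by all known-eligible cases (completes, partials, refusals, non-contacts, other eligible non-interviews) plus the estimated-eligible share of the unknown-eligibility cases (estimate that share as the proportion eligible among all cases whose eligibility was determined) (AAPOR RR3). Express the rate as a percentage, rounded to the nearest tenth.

28.3%

Numerator = 780
Eligible (known) = 780 + 93 + 807 + 682 + 77 = 2439
e = 2439 / (2439 + 192) = 2439 / 2631 = 0.9270
Estimated eligible among unknowns = 0.9270 × 342 = 317.03
Denominator = 2439 + 317.03 = 2756.03
RR3 = 780 / 2756.03 = 0.2830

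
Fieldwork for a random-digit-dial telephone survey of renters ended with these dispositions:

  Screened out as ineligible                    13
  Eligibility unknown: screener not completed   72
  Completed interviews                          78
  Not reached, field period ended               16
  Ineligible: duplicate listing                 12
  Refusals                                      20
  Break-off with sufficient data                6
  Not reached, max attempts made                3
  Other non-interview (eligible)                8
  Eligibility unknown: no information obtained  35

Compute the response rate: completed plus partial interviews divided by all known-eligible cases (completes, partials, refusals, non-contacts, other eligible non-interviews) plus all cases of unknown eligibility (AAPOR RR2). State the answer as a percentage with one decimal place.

35.3%

No contact after all attempts = 16 + 3 = 19
Eligibility not determined = 72 + 35 = 107
Not eligible = 13 + 12 = 25
Num → 78 + 6 = 84
Base → 78 + 6 + 20 + 19 + 8 + 107 = 238
RR2 = 84 / 238 = 0.3529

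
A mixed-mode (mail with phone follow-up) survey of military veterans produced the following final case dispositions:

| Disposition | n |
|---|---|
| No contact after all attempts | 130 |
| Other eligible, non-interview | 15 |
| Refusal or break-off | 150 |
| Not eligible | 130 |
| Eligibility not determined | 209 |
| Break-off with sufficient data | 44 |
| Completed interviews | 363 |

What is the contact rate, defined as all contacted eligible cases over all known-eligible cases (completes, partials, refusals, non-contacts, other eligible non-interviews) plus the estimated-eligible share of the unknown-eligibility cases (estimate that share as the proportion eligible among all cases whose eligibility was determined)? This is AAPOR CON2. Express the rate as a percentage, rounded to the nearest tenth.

Num → 363 + 44 + 150 + 15 = 572
Known eligible → 363 + 44 + 150 + 130 + 15 = 702
e = 702 / (702 + 130) = 702 / 832 = 0.8438
e × U → 0.8438 × 209 = 176.35
Base → 702 + 176.35 = 878.35
CON2 = 572 / 878.35 = 0.6512

65.1%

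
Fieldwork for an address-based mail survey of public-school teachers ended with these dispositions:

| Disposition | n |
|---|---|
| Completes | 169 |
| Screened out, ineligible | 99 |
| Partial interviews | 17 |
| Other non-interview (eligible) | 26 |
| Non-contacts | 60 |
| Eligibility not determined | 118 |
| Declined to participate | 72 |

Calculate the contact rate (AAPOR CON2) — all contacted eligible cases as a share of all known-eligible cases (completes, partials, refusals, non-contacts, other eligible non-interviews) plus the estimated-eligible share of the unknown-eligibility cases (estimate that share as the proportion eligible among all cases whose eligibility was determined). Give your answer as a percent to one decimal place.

65.2%

Num: 169 + 17 + 72 + 26 = 284
Determined eligible: 169 + 17 + 72 + 60 + 26 = 344
e = 344 / (344 + 99) = 344 / 443 = 0.7765
Eligible share of unknowns: 0.7765 × 118 = 91.63
Denom: 344 + 91.63 = 435.63
CON2 = 284 / 435.63 = 0.6519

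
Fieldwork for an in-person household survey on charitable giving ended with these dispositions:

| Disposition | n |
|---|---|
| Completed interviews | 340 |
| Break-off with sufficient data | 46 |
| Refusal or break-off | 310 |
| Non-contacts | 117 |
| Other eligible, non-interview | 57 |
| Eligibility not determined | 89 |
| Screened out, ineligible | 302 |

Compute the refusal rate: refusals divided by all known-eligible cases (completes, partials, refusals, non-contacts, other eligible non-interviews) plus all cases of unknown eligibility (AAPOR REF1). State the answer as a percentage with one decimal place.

Numerator → 310
Denom → 340 + 46 + 310 + 117 + 57 + 89 = 959
REF1 = 310 / 959 = 0.3233

32.3%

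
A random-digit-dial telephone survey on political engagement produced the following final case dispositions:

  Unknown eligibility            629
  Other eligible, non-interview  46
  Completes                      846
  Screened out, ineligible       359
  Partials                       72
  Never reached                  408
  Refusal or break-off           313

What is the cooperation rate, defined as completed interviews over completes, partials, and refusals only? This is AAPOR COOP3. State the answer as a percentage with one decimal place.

Top = 846
Base = 846 + 72 + 313 = 1231
COOP3 = 846 / 1231 = 0.6872

68.7%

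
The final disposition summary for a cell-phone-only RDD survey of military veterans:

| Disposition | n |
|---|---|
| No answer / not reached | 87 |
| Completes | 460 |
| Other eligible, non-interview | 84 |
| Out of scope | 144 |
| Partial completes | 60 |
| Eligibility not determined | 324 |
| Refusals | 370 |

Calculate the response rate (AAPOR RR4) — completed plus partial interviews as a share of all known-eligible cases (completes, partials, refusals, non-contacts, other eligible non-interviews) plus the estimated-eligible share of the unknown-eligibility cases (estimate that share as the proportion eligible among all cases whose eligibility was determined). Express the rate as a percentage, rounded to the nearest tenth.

38.6%

Top = 460 + 60 = 520
Eligible (known) = 460 + 60 + 370 + 87 + 84 = 1061
e = 1061 / (1061 + 144) = 1061 / 1205 = 0.8805
e × U = 0.8805 × 324 = 285.28
Base = 1061 + 285.28 = 1346.28
RR4 = 520 / 1346.28 = 0.3862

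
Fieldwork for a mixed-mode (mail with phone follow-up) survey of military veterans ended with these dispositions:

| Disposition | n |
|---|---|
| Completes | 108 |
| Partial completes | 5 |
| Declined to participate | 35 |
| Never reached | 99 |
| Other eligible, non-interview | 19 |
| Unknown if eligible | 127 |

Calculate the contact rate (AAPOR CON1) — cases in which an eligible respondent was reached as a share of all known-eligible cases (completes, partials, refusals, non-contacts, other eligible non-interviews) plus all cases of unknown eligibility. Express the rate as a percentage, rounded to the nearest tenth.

Num = 108 + 5 + 35 + 19 = 167
Denominator = 108 + 5 + 35 + 99 + 19 + 127 = 393
CON1 = 167 / 393 = 0.4249

42.5%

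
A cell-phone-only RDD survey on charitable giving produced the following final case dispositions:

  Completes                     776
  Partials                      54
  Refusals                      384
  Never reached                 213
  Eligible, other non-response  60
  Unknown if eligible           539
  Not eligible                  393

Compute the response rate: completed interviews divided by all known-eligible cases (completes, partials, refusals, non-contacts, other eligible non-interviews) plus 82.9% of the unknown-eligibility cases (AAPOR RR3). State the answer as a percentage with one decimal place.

40.1%

Top = 776
Determined eligible = 776 + 54 + 384 + 213 + 60 = 1487
Estimated eligible among unknowns = 0.8290 × 539 = 446.83
Denom = 1487 + 446.83 = 1933.83
RR3 = 776 / 1933.83 = 0.4013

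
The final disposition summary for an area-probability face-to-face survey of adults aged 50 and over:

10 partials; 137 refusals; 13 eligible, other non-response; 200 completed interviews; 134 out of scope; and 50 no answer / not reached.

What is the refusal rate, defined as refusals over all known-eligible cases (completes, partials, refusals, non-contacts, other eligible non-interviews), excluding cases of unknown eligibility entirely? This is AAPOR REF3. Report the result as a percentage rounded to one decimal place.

33.4%

Numerator: 137
Base: 200 + 10 + 137 + 50 + 13 = 410
REF3 = 137 / 410 = 0.3341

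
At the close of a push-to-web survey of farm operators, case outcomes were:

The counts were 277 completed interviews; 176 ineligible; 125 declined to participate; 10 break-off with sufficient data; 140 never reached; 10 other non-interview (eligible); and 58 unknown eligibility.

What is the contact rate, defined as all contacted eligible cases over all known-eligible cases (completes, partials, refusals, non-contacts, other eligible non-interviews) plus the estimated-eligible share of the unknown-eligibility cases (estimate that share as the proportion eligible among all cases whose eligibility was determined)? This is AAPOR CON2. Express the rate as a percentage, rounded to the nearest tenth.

69.6%

Num: 277 + 10 + 125 + 10 = 422
Determined eligible: 277 + 10 + 125 + 140 + 10 = 562
e = 562 / (562 + 176) = 562 / 738 = 0.7615
e × U: 0.7615 × 58 = 44.17
Denominator: 562 + 44.17 = 606.17
CON2 = 422 / 606.17 = 0.6962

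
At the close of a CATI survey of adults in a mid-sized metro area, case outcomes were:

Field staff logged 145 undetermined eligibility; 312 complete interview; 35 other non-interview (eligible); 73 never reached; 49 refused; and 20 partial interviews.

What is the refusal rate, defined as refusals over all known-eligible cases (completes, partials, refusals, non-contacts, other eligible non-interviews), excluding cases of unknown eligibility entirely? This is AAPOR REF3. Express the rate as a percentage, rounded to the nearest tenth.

10.0%

Top = 49
Denominator = 312 + 20 + 49 + 73 + 35 = 489
REF3 = 49 / 489 = 0.1002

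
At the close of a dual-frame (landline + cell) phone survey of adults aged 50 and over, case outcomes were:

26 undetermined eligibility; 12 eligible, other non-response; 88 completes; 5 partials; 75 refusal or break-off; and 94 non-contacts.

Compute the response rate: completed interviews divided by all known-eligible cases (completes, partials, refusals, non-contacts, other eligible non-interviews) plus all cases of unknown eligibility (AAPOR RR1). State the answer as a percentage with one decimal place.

29.3%

Num: 88
Denom: 88 + 5 + 75 + 94 + 12 + 26 = 300
RR1 = 88 / 300 = 0.2933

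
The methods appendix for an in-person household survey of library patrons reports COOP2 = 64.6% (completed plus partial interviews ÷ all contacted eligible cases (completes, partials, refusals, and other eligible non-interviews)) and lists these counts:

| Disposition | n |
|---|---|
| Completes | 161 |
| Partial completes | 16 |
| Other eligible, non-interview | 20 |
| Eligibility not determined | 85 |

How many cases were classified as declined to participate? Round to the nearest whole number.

77

Numerator: 161 + 16 = 177
COOP2 = 177 / D = 0.646
D = 177 / 0.646 = 274.0
Remaining denominator categories sum to 197
declined to participate = 274.0 − 197 ≈ 77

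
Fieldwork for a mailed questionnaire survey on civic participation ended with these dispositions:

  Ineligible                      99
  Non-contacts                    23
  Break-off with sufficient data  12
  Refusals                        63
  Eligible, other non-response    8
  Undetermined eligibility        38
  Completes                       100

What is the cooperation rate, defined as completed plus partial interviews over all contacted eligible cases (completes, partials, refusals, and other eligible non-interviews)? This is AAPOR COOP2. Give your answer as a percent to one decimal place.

Num: 100 + 12 = 112
Denominator: 100 + 12 + 63 + 8 = 183
COOP2 = 112 / 183 = 0.6120

61.2%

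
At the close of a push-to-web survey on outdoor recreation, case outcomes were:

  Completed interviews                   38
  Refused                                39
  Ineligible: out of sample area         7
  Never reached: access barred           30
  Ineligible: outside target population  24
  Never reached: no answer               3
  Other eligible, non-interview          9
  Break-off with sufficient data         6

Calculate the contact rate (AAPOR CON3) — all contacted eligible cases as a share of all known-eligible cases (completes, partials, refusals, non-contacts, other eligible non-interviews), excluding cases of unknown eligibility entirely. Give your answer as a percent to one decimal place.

Never reached = 3 + 30 = 33
Ineligible = 24 + 7 = 31
Numerator → 38 + 6 + 39 + 9 = 92
Base → 38 + 6 + 39 + 33 + 9 = 125
CON3 = 92 / 125 = 0.7360

73.6%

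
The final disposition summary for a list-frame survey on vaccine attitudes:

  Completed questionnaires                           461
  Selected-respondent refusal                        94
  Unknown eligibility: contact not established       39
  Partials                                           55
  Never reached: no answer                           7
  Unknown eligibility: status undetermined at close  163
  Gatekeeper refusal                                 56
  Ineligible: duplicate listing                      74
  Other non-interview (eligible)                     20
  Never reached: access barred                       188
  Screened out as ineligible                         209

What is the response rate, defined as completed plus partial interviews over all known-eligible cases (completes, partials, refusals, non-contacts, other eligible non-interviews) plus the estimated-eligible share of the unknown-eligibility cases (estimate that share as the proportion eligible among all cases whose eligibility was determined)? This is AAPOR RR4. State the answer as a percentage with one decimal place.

Refusal or break-off = 56 + 94 = 150
No answer / not reached = 7 + 188 = 195
Unknown if eligible = 39 + 163 = 202
Screened out, ineligible = 209 + 74 = 283
Num = 461 + 55 = 516
Known eligible = 461 + 55 + 150 + 195 + 20 = 881
e = 881 / (881 + 283) = 881 / 1164 = 0.7569
Estimated eligible among unknowns = 0.7569 × 202 = 152.89
Base = 881 + 152.89 = 1033.89
RR4 = 516 / 1033.89 = 0.4991

49.9%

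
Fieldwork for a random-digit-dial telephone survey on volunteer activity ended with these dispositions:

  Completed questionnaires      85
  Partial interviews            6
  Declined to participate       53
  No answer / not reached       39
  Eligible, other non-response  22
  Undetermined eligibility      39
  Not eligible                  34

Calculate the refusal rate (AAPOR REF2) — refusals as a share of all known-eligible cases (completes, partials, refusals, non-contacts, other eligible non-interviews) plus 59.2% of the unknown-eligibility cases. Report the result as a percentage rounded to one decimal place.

Top → 53
Determined eligible → 85 + 6 + 53 + 39 + 22 = 205
e × U → 0.5920 × 39 = 23.09
Base → 205 + 23.09 = 228.09
REF2 = 53 / 228.09 = 0.2324

23.2%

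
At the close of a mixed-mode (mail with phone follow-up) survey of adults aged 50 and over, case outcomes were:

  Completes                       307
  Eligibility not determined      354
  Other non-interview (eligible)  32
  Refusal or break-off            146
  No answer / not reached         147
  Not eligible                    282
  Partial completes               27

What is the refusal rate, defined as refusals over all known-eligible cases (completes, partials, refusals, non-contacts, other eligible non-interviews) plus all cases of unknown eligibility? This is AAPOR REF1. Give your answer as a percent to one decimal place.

Numerator: 146
Denom: 307 + 27 + 146 + 147 + 32 + 354 = 1013
REF1 = 146 / 1013 = 0.1441

14.4%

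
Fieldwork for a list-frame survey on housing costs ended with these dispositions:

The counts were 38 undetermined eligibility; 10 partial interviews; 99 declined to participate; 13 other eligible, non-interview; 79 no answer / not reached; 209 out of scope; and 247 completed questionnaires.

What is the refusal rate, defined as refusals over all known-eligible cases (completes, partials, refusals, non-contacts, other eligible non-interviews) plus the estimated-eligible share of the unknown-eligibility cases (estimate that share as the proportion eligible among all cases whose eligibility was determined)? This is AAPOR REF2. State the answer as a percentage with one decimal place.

20.9%

Num → 99
Eligible (known) → 247 + 10 + 99 + 79 + 13 = 448
e = 448 / (448 + 209) = 448 / 657 = 0.6819
e × U → 0.6819 × 38 = 25.91
Denom → 448 + 25.91 = 473.91
REF2 = 99 / 473.91 = 0.2089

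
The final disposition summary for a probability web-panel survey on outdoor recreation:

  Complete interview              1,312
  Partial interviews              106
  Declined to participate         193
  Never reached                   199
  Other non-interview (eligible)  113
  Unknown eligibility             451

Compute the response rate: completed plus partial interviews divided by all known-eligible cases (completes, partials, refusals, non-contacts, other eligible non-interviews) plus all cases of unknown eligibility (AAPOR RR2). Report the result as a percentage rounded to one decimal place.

59.7%

Num → 1312 + 106 = 1418
Denominator → 1312 + 106 + 193 + 199 + 113 + 451 = 2374
RR2 = 1418 / 2374 = 0.5973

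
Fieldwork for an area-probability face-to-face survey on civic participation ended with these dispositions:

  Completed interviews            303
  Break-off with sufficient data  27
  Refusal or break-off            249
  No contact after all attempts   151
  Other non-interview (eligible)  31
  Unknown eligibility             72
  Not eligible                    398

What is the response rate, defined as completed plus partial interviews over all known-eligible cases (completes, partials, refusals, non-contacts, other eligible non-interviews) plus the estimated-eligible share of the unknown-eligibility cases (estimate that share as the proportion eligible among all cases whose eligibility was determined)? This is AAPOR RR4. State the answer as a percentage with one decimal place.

40.8%

Top → 303 + 27 = 330
Eligible (known) → 303 + 27 + 249 + 151 + 31 = 761
e = 761 / (761 + 398) = 761 / 1159 = 0.6566
Eligible share of unknowns → 0.6566 × 72 = 47.28
Denom → 761 + 47.28 = 808.28
RR4 = 330 / 808.28 = 0.4083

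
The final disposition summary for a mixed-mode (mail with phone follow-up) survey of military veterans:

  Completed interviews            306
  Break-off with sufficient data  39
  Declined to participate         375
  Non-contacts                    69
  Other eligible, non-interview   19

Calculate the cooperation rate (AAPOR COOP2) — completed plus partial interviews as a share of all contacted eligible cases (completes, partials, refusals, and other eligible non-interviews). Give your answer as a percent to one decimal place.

46.7%

Top = 306 + 39 = 345
Base = 306 + 39 + 375 + 19 = 739
COOP2 = 345 / 739 = 0.4668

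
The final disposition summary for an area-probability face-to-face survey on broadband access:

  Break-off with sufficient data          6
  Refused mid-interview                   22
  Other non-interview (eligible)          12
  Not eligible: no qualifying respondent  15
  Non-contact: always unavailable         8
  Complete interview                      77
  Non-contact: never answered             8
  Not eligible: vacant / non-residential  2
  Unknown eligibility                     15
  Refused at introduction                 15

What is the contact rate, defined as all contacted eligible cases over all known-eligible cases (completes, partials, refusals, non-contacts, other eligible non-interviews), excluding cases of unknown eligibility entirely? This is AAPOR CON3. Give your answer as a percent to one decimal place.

Refusals = 15 + 22 = 37
No contact after all attempts = 8 + 8 = 16
Not eligible = 15 + 2 = 17
Numerator: 77 + 6 + 37 + 12 = 132
Denominator: 77 + 6 + 37 + 16 + 12 = 148
CON3 = 132 / 148 = 0.8919

89.2%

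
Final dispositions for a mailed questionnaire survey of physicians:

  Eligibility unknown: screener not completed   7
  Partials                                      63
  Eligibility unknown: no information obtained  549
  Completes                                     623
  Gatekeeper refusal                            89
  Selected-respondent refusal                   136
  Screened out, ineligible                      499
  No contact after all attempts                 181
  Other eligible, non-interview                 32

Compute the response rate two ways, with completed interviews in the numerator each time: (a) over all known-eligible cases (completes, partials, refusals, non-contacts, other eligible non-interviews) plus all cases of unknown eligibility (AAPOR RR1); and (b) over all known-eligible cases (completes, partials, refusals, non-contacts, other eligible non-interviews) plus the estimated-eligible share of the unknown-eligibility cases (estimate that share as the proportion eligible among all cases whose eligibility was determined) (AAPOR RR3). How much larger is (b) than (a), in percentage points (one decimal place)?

4.2

Refused = 89 + 136 = 225
Undetermined eligibility = 7 + 549 = 556
Numerator: 623
Denom: 623 + 63 + 225 + 181 + 32 + 556 = 1680
RR1 = 623 / 1680 = 0.3708
Determined eligible: 623 + 63 + 225 + 181 + 32 = 1124
e = 1124 / (1124 + 499) = 1124 / 1623 = 0.6925
Estimated eligible among unknowns: 0.6925 × 556 = 385.03
Denom: 1124 + 385.03 = 1509.03
RR3 = 623 / 1509.03 = 0.4128
Difference = 41.28 − 37.08 = 4.20 percentage points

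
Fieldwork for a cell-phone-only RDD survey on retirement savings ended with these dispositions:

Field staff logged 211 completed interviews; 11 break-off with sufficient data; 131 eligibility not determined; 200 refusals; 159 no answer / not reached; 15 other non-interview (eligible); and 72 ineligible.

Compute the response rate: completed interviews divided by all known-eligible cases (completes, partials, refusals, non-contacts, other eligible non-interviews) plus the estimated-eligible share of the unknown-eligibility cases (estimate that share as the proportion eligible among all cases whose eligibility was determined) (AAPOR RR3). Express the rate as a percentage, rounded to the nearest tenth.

29.6%

Numerator: 211
Determined eligible: 211 + 11 + 200 + 159 + 15 = 596
e = 596 / (596 + 72) = 596 / 668 = 0.8922
e × U: 0.8922 × 131 = 116.88
Denom: 596 + 116.88 = 712.88
RR3 = 211 / 712.88 = 0.2960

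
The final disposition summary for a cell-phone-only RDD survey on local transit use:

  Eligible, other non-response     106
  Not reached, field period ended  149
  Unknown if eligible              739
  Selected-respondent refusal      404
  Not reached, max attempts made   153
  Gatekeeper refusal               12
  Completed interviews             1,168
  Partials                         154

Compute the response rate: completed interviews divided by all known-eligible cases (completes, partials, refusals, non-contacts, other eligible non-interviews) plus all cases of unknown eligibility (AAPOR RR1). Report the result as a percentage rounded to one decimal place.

40.5%

Refused = 12 + 404 = 416
No contact after all attempts = 149 + 153 = 302
Top = 1168
Denominator = 1168 + 154 + 416 + 302 + 106 + 739 = 2885
RR1 = 1168 / 2885 = 0.4049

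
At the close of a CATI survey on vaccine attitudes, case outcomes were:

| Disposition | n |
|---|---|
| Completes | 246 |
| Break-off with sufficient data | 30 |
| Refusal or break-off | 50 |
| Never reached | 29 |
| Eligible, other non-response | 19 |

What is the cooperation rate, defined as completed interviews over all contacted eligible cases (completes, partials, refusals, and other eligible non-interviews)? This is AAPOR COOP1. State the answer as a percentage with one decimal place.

Num → 246
Denom → 246 + 30 + 50 + 19 = 345
COOP1 = 246 / 345 = 0.7130

71.3%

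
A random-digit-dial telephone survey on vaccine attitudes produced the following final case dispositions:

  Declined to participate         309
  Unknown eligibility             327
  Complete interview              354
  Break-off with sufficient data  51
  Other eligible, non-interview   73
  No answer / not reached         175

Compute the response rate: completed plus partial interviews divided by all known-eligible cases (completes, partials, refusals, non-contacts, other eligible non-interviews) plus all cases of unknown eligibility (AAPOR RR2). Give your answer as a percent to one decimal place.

31.4%

Top = 354 + 51 = 405
Denom = 354 + 51 + 309 + 175 + 73 + 327 = 1289
RR2 = 405 / 1289 = 0.3142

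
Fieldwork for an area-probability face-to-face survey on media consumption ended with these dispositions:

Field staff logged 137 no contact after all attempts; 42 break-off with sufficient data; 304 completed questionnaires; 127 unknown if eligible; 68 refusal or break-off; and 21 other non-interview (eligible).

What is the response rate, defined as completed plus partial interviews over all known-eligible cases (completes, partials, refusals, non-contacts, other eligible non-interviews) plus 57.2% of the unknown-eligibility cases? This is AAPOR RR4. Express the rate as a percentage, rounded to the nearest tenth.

53.7%

Num: 304 + 42 = 346
Eligible (known): 304 + 42 + 68 + 137 + 21 = 572
Estimated eligible among unknowns: 0.5720 × 127 = 72.64
Base: 572 + 72.64 = 644.64
RR4 = 346 / 644.64 = 0.5367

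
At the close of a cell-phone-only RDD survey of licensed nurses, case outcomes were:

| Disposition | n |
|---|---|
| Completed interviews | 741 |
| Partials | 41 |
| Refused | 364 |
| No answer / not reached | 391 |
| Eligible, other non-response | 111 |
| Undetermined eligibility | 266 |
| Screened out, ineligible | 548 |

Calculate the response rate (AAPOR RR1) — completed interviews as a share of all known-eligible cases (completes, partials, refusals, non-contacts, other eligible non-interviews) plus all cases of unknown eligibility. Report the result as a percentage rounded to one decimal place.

38.7%

Numerator → 741
Denom → 741 + 41 + 364 + 391 + 111 + 266 = 1914
RR1 = 741 / 1914 = 0.3871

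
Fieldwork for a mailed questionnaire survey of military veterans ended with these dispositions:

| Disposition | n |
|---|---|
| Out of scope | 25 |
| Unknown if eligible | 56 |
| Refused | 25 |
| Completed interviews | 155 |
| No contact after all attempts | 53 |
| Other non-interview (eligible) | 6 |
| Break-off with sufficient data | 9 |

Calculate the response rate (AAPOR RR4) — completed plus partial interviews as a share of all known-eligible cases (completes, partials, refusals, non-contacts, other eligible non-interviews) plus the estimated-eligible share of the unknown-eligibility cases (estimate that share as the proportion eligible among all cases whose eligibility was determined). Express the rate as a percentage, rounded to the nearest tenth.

Num = 155 + 9 = 164
Determined eligible = 155 + 9 + 25 + 53 + 6 = 248
e = 248 / (248 + 25) = 248 / 273 = 0.9084
Estimated eligible among unknowns = 0.9084 × 56 = 50.87
Denominator = 248 + 50.87 = 298.87
RR4 = 164 / 298.87 = 0.5487

54.9%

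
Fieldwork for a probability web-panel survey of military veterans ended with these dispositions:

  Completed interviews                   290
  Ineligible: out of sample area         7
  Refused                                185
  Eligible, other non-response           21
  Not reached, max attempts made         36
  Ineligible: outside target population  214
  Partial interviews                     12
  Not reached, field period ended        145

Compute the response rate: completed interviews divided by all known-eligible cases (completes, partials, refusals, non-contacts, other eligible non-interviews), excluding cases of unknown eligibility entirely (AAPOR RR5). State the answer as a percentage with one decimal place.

Non-contacts = 145 + 36 = 181
Out of scope = 214 + 7 = 221
Num: 290
Base: 290 + 12 + 185 + 181 + 21 = 689
RR5 = 290 / 689 = 0.4209

42.1%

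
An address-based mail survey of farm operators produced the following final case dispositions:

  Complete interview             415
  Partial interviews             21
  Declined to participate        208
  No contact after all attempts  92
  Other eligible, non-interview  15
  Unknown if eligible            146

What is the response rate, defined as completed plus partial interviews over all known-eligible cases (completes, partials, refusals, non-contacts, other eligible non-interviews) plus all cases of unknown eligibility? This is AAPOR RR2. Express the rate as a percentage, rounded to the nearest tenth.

48.6%

Num → 415 + 21 = 436
Base → 415 + 21 + 208 + 92 + 15 + 146 = 897
RR2 = 436 / 897 = 0.4861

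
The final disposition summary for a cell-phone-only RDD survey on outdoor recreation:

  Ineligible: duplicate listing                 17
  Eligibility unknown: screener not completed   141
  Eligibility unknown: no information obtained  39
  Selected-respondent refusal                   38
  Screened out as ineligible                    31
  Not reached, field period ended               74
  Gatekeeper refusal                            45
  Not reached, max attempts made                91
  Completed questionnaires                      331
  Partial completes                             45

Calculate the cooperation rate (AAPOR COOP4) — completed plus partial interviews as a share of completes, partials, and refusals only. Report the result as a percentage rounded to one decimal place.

Refusals = 45 + 38 = 83
No answer / not reached = 74 + 91 = 165
Eligibility not determined = 141 + 39 = 180
Ineligible = 31 + 17 = 48
Numerator: 331 + 45 = 376
Base: 331 + 45 + 83 = 459
COOP4 = 376 / 459 = 0.8192

81.9%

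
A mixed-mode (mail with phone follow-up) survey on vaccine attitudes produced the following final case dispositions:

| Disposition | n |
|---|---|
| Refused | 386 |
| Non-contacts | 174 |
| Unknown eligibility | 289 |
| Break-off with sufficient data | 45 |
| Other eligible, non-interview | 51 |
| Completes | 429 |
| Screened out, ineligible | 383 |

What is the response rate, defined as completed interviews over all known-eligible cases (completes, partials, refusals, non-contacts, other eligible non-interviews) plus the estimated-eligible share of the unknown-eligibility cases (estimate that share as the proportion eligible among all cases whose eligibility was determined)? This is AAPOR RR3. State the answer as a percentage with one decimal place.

33.0%

Top: 429
Determined eligible: 429 + 45 + 386 + 174 + 51 = 1085
e = 1085 / (1085 + 383) = 1085 / 1468 = 0.7391
Eligible share of unknowns: 0.7391 × 289 = 213.60
Denom: 1085 + 213.60 = 1298.60
RR3 = 429 / 1298.60 = 0.3304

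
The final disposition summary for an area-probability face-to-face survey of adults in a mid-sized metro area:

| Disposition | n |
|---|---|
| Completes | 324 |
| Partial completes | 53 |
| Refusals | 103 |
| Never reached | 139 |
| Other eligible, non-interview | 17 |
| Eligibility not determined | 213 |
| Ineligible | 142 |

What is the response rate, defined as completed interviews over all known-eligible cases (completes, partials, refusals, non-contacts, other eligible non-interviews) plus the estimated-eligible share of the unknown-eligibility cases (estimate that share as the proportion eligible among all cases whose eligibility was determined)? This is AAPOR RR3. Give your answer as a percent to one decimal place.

Numerator: 324
Known eligible: 324 + 53 + 103 + 139 + 17 = 636
e = 636 / (636 + 142) = 636 / 778 = 0.8175
e × U: 0.8175 × 213 = 174.13
Base: 636 + 174.13 = 810.13
RR3 = 324 / 810.13 = 0.3999

40.0%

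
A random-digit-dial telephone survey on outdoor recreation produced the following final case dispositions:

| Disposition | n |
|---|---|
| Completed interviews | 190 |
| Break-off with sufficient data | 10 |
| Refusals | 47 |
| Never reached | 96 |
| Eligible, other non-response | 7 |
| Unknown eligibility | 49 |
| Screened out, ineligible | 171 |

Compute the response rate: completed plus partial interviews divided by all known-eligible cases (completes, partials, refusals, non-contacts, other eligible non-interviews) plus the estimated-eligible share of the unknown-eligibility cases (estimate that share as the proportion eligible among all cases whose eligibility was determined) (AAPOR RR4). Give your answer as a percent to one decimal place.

Top: 190 + 10 = 200
Known eligible: 190 + 10 + 47 + 96 + 7 = 350
e = 350 / (350 + 171) = 350 / 521 = 0.6718
Eligible share of unknowns: 0.6718 × 49 = 32.92
Denominator: 350 + 32.92 = 382.92
RR4 = 200 / 382.92 = 0.5223

52.2%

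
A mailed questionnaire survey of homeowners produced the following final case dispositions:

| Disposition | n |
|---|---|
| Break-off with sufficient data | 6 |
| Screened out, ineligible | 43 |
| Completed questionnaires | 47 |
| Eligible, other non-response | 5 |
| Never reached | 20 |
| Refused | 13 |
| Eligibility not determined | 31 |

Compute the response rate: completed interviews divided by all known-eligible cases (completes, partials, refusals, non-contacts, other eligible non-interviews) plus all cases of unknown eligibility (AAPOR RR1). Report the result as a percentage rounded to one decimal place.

Top = 47
Denominator = 47 + 6 + 13 + 20 + 5 + 31 = 122
RR1 = 47 / 122 = 0.3852

38.5%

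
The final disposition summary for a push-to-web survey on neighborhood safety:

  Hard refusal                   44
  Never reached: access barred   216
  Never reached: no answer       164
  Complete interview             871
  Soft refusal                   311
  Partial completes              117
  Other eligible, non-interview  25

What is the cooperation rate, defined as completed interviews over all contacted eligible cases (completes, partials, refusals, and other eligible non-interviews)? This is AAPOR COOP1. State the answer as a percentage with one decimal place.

Refused = 44 + 311 = 355
Non-contacts = 164 + 216 = 380
Top: 871
Base: 871 + 117 + 355 + 25 = 1368
COOP1 = 871 / 1368 = 0.6367

63.7%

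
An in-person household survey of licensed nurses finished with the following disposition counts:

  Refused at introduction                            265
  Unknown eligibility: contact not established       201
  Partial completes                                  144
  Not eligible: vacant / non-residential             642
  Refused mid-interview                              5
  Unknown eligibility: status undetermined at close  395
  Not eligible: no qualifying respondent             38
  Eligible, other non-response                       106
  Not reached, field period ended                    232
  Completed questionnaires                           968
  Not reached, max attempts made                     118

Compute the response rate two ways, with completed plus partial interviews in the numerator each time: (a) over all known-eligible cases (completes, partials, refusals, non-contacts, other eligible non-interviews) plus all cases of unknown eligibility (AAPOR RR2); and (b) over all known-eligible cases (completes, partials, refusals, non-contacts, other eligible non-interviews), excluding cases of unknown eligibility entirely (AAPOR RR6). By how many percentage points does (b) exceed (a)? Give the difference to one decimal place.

14.8

Refused = 265 + 5 = 270
Never reached = 232 + 118 = 350
Unknown eligibility = 201 + 395 = 596
Out of scope = 38 + 642 = 680
Num: 968 + 144 = 1112
Base: 968 + 144 + 270 + 350 + 106 + 596 = 2434
RR2 = 1112 / 2434 = 0.4569
Base: 968 + 144 + 270 + 350 + 106 = 1838
RR6 = 1112 / 1838 = 0.6050
Difference = 60.50 − 45.69 = 14.81 percentage points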